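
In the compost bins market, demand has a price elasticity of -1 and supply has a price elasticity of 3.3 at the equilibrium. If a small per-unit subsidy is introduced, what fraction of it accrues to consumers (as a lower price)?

Consumer share = 33/43

For a small subsidy around the equilibrium, the benefit split depends on the relative slopes, which at a point are proportional to the elasticities.
Buyer share = εs/(εs + |εd|) = 3.3/(3.3 + 1) = 33/43; seller share = |εd|/(εs + |εd|) = 10/43.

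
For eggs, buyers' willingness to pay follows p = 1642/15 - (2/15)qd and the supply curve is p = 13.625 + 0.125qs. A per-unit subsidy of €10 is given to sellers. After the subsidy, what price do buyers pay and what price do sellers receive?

Buyers pay 1700/31; sellers receive 2010/31

Pre-subsidy: 1642/15 - (2/15)q = 13.625 + 0.125q gives q* = 371 and p* = 60.
With the subsidy, sellers receive ps = pb + 10 for each unit, where pb is the price buyers pay.
On the curves, pb = 1642/15 - (2/15)q and ps = 13.625 + 0.125q; the wedge ps − pb = 10 gives 13.625 + 0.125q − (1642/15 - (2/15)q) = 10, so q' = 12701/31.
Then pb = 1642/15 − (2/15)·(12701/31) = 1700/31 and ps = 13.625 + 0.125·(12701/31) = 2010/31.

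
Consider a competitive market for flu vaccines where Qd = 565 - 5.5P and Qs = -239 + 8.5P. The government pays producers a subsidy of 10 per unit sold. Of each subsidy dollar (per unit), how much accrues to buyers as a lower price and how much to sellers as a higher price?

Pre-subsidy: 565 - 5.5P = -239 + 8.5P gives P* = 402/7, Q* = 1744/7.
With the subsidy, sellers receive Ps = Pb + 10 for each unit, where Pb is the price buyers pay.
Supply in terms of Pb becomes Qs = -239 + 8.5(Pb + 10) = -154 + 8.5Pb. Setting this equal to demand: 565 - 5.5Pb = -154 + 8.5Pb, so Pb = 719/14.
Sellers receive Ps = 719/14 + 10 = 859/14; Q' = 565 − 5.5·(719/14) = 7911/28.
Buyers' price falls by P* − Pb = 402/7 − 719/14 = 85/14; sellers' price rises by Ps − P* = 859/14 − 402/7 = 55/14.

Buyers gain 85/14 per unit; sellers gain 55/14 per unit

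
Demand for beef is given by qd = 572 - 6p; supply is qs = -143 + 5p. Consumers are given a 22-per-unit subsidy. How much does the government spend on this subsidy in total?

Government cost = 5324

Pre-subsidy: 572 - 6p = -143 + 5p gives p* = 65, q* = 182.
With the rebate, buyers effectively pay pb = ps − 22, where ps is the price sellers receive.
Demand in terms of ps becomes qd = 572 − 6(ps − 22) = 704 - 6ps. Setting this equal to supply: 704 - 6ps = -143 + 5ps, so ps = 77.
Buyers pay pb = 77 − 22 = 55; q' = -143 + 5·77 = 242.
Government outlay = subsidy × quantity = 22 × 242 = 5324.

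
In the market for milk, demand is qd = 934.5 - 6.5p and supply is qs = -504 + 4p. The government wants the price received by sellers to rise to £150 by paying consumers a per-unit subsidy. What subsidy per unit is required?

At a seller price of 150, quantity supplied is -504 + 4·150 = 96.
Buyers absorb 96 only when they pay pb with 934.5 − 6.5·pb = 96, i.e. pb = 129.
s = ps − pb = 150 − 129 = 21.

Required subsidy s = £21 per unit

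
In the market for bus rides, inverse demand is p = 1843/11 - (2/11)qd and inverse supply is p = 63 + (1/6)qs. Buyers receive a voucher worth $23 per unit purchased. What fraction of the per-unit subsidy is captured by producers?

Pre-subsidy: 1843/11 - (2/11)q = 63 + (1/6)q gives q* = 300 and p* = 113.
With the rebate, buyers effectively pay pb = ps − 23, where ps is the price sellers receive.
On the curves, pb = 1843/11 - (2/11)q and ps = 63 + (1/6)q; the wedge ps − pb = 23 gives 63 + (1/6)q − (1843/11 - (2/11)q) = 23, so q' = 366.
Then pb = 1843/11 − (2/11)·366 = 101 and ps = 63 + (1/6)·366 = 124.
Buyers' price falls by p* − pb = 113 − 101 = 12; sellers' price rises by ps − p* = 124 − 113 = 11.
So producers capture 11/23 = 11/23 of each unit of subsidy.

Producer share = 11/23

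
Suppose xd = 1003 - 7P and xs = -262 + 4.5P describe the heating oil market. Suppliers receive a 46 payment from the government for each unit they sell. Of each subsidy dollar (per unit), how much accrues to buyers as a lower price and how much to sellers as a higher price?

Buyers gain 18 per unit; sellers gain 28 per unit

Pre-subsidy: 1003 - 7P = -262 + 4.5P gives P* = 110, x* = 233.
With the subsidy, sellers receive Ps = Pb + 46 for each unit, where Pb is the price buyers pay.
Supply in terms of Pb becomes xs = -262 + 4.5(Pb + 46) = -55 + 4.5Pb. Setting this equal to demand: 1003 - 7Pb = -55 + 4.5Pb, so Pb = 92.
Sellers receive Ps = 92 + 46 = 138; x' = 1003 − 7·92 = 359.
Buyers' price falls by P* − Pb = 110 − 92 = 18; sellers' price rises by Ps − P* = 138 − 110 = 28.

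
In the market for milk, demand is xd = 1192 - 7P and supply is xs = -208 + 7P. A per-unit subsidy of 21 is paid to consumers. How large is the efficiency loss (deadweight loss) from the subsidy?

Pre-subsidy: 1192 - 7P = -208 + 7P gives P* = 100, x* = 492.
With the rebate, buyers effectively pay Pb = Ps − 21, where Ps is the price sellers receive.
Demand in terms of Ps becomes xd = 1192 − 7(Ps − 21) = 1339 - 7Ps. Setting this equal to supply: 1339 - 7Ps = -208 + 7Ps, so Ps = 110.5.
Buyers pay Pb = 110.5 − 21 = 89.5; x' = -208 + 7·110.5 = 565.5.
The subsidy expands output by 565.5 − 492 = 73.5 past the efficient level; on those units the gap between marginal cost and willingness to pay runs from 0 up to 21.
DWL = ½ × 21 × 73.5 = 771.75.

Deadweight loss = 771.75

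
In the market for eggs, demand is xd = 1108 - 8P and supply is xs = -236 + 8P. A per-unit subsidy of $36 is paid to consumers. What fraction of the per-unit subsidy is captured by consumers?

Pre-subsidy: 1108 - 8P = -236 + 8P gives P* = 84, x* = 436.
With the rebate, buyers effectively pay Pb = Ps − 36, where Ps is the price sellers receive.
Demand in terms of Ps becomes xd = 1108 − 8(Ps − 36) = 1396 - 8Ps. Setting this equal to supply: 1396 - 8Ps = -236 + 8Ps, so Ps = 102.
Buyers pay Pb = 102 − 36 = 66; x' = -236 + 8·102 = 580.
Buyers' price falls by P* − Pb = 84 − 66 = 18; sellers' price rises by Ps − P* = 102 − 84 = 18.
So consumers capture 18/36 = 0.5 of each unit of subsidy.

Consumer share = 0.5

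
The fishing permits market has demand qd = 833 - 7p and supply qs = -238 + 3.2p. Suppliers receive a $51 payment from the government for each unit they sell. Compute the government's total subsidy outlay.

Pre-subsidy: 833 - 7p = -238 + 3.2p gives p* = 105, q* = 98.
With the subsidy, sellers receive ps = pb + 51 for each unit, where pb is the price buyers pay.
Supply in terms of pb becomes qs = -238 + 3.2(pb + 51) = -74.8 + 3.2pb. Setting this equal to demand: 833 - 7pb = -74.8 + 3.2pb, so pb = 89.
Sellers receive ps = 89 + 51 = 140; q' = 833 − 7·89 = 210.
Government outlay = subsidy × quantity = 51 × 210 = 10710.

Government cost = $10710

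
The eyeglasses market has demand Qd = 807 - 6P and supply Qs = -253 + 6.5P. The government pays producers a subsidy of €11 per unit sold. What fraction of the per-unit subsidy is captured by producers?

Pre-subsidy: 807 - 6P = -253 + 6.5P gives P* = 84.8, Q* = 298.2.
With the subsidy, sellers receive Ps = Pb + 11 for each unit, where Pb is the price buyers pay.
Supply in terms of Pb becomes Qs = -253 + 6.5(Pb + 11) = -181.5 + 6.5Pb. Setting this equal to demand: 807 - 6Pb = -181.5 + 6.5Pb, so Pb = 79.08.
Sellers receive Ps = 79.08 + 11 = 90.08; Q' = 807 − 6·79.08 = 332.52.
Buyers' price falls by P* − Pb = 84.8 − 79.08 = 5.72; sellers' price rises by Ps − P* = 90.08 − 84.8 = 5.28.
So producers capture 5.28/11 = 0.48 of each unit of subsidy.

Producer share = 0.48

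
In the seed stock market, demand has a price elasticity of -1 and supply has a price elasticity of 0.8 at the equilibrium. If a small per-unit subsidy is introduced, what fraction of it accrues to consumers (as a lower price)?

For a small subsidy around the equilibrium, the benefit split depends on the relative slopes, which at a point are proportional to the elasticities.
Buyer share = εs/(εs + |εd|) = 0.8/(0.8 + 1) = 4/9; seller share = |εd|/(εs + |εd|) = 5/9.

Consumer share = 4/9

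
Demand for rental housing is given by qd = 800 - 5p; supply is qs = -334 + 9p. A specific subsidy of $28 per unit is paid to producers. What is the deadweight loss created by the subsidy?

Pre-subsidy: 800 - 5p = -334 + 9p gives p* = 81, q* = 395.
With the subsidy, sellers receive ps = pb + 28 for each unit, where pb is the price buyers pay.
Supply in terms of pb becomes qs = -334 + 9(pb + 28) = -82 + 9pb. Setting this equal to demand: 800 - 5pb = -82 + 9pb, so pb = 63.
Sellers receive ps = 63 + 28 = 91; q' = 800 − 5·63 = 485.
The subsidy expands output by 485 − 395 = 90 past the efficient level; on those units the gap between marginal cost and willingness to pay runs from 0 up to 28.
DWL = ½ × 28 × 90 = 1260.

Deadweight loss = $1260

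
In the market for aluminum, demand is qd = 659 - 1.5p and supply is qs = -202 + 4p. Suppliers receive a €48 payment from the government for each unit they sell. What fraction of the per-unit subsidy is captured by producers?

Pre-subsidy: 659 - 1.5p = -202 + 4p gives p* = 1722/11, q* = 4666/11.
With the subsidy, sellers receive ps = pb + 48 for each unit, where pb is the price buyers pay.
Supply in terms of pb becomes qs = -202 + 4(pb + 48) = -10 + 4pb. Setting this equal to demand: 659 - 1.5pb = -10 + 4pb, so pb = 1338/11.
Sellers receive ps = 1338/11 + 48 = 1866/11; q' = 659 − 1.5·(1338/11) = 5242/11.
Buyers' price falls by p* − pb = 1722/11 − 1338/11 = 384/11; sellers' price rises by ps − p* = 1866/11 − 1722/11 = 144/11.
So producers capture (144/11)/48 = 3/11 of each unit of subsidy.

Producer share = 3/11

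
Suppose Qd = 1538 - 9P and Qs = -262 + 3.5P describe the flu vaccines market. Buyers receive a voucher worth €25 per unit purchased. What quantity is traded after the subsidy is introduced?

Q' = 305

Pre-subsidy: 1538 - 9P = -262 + 3.5P gives P* = 144, Q* = 242.
With the rebate, buyers effectively pay Pb = Ps − 25, where Ps is the price sellers receive.
Demand in terms of Ps becomes Qd = 1538 − 9(Ps − 25) = 1763 - 9Ps. Setting this equal to supply: 1763 - 9Ps = -262 + 3.5Ps, so Ps = 162.
Buyers pay Pb = 162 − 25 = 137; Q' = -262 + 3.5·162 = 305.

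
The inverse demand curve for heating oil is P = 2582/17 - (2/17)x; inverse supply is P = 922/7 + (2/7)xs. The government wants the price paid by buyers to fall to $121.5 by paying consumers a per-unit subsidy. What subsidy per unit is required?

Required subsidy s = $84 per unit

At a buyer price of 121.5, quantity demanded is 1291 − 8.5·121.5 = 258.25.
Sellers supply 258.25 only when they receive Ps = 922/7 + (2/7)·258.25 = 205.5.
s = Ps − Pb = 205.5 − 121.5 = 84.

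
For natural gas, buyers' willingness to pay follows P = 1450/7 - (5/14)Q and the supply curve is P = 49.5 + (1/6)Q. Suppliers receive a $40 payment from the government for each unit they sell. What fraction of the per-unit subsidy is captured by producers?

Pre-subsidy: 1450/7 - (5/14)Q = 49.5 + (1/6)Q gives Q* = 6621/22 and P* = 4385/44.
With the subsidy, sellers receive Ps = Pb + 40 for each unit, where Pb is the price buyers pay.
On the curves, Pb = 1450/7 - (5/14)Q and Ps = 49.5 + (1/6)Q; the wedge Ps − Pb = 40 gives 49.5 + (1/6)Q − (1450/7 - (5/14)Q) = 40, so Q' = 8301/22.
Then Pb = 1450/7 − (5/14)·(8301/22) = 3185/44 and Ps = 49.5 + (1/6)·(8301/22) = 4945/44.
Buyers' price falls by P* − Pb = 4385/44 − 3185/44 = 300/11; sellers' price rises by Ps − P* = 4945/44 − 4385/44 = 140/11.
So producers capture (140/11)/40 = 7/22 of each unit of subsidy.

Producer share = 7/22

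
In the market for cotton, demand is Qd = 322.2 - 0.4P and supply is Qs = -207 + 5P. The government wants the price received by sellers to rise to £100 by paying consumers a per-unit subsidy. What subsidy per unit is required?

Required subsidy s = £27 per unit

At a seller price of 100, quantity supplied is -207 + 5·100 = 293.
Buyers absorb 293 only when they pay Pb with 322.2 − 0.4·Pb = 293, i.e. Pb = 73.
s = Ps − Pb = 100 − 73 = 27.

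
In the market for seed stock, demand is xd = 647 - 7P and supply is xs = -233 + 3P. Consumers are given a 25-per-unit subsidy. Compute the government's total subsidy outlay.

Government cost = 2087.5

Pre-subsidy: 647 - 7P = -233 + 3P gives P* = 88, x* = 31.
With the rebate, buyers effectively pay Pb = Ps − 25, where Ps is the price sellers receive.
Demand in terms of Ps becomes xd = 647 − 7(Ps − 25) = 822 - 7Ps. Setting this equal to supply: 822 - 7Ps = -233 + 3Ps, so Ps = 105.5.
Buyers pay Pb = 105.5 − 25 = 80.5; x' = -233 + 3·105.5 = 83.5.
Government outlay = subsidy × quantity = 25 × 83.5 = 2087.5.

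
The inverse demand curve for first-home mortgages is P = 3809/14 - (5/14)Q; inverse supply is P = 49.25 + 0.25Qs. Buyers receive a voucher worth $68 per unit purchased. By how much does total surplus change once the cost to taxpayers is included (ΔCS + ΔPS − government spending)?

Net change in total surplus = -$3808

Pre-subsidy: 3809/14 - (5/14)Q = 49.25 + 0.25Q gives Q* = 367 and P* = 141.
With the rebate, buyers effectively pay Pb = Ps − 68, where Ps is the price sellers receive.
On the curves, Pb = 3809/14 - (5/14)Q and Ps = 49.25 + 0.25Q; the wedge Ps − Pb = 68 gives 49.25 + 0.25Q − (3809/14 - (5/14)Q) = 68, so Q' = 479.
Then Pb = 3809/14 − (5/14)·479 = 101 and Ps = 49.25 + 0.25·479 = 169.
ΔCS = ½(367 + 479)(141 − 101) = 16920; ΔPS = ½(367 + 479)(169 − 141) = 11844.
Government spending = 68 × 479 = 32572.
Net change = 16920 + 11844 − 32572 = -3808. The loss equals the DWL triangle ½·68·112.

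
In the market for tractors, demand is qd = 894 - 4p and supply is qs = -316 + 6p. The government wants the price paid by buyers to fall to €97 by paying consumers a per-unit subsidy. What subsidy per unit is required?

At a buyer price of 97, quantity demanded is 894 − 4·97 = 506.
Sellers supply 506 only when they receive ps with -316 + 6·ps = 506, i.e. ps = 137.
s = ps − pb = 137 − 97 = 40.

Required subsidy s = €40 per unit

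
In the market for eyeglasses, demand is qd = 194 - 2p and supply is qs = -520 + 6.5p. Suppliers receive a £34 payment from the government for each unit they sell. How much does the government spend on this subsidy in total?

Pre-subsidy: 194 - 2p = -520 + 6.5p gives p* = 84, q* = 26.
With the subsidy, sellers receive ps = pb + 34 for each unit, where pb is the price buyers pay.
Supply in terms of pb becomes qs = -520 + 6.5(pb + 34) = -299 + 6.5pb. Setting this equal to demand: 194 - 2pb = -299 + 6.5pb, so pb = 58.
Sellers receive ps = 58 + 34 = 92; q' = 194 − 2·58 = 78.
Government outlay = subsidy × quantity = 34 × 78 = 2652.

Government cost = £2652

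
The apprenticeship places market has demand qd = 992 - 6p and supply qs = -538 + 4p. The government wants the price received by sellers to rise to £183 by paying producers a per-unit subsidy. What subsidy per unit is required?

Required subsidy s = £50 per unit

At a seller price of 183, quantity supplied is -538 + 4·183 = 194.
Buyers absorb 194 only when they pay pb with 992 − 6·pb = 194, i.e. pb = 133.
s = ps − pb = 183 − 133 = 50.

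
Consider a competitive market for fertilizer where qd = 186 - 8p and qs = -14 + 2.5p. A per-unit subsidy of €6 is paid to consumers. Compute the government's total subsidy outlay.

Pre-subsidy: 186 - 8p = -14 + 2.5p gives p* = 400/21, q* = 706/21.
With the rebate, buyers effectively pay pb = ps − 6, where ps is the price sellers receive.
Demand in terms of ps becomes qd = 186 − 8(ps − 6) = 234 - 8ps. Setting this equal to supply: 234 - 8ps = -14 + 2.5ps, so ps = 496/21.
Buyers pay pb = 496/21 − 6 = 370/21; q' = -14 + 2.5·(496/21) = 946/21.
Government outlay = subsidy × quantity = 6 × 946/21 = 1892/7.

Government cost = 1892/7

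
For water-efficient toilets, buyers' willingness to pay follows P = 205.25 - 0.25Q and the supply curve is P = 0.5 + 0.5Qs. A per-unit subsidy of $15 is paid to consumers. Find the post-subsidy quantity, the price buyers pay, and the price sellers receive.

Q' = 293; buyers pay $132; sellers receive $147

Pre-subsidy: 205.25 - 0.25Q = 0.5 + 0.5Q gives Q* = 273 and P* = 137.
With the rebate, buyers effectively pay Pb = Ps − 15, where Ps is the price sellers receive.
On the curves, Pb = 205.25 - 0.25Q and Ps = 0.5 + 0.5Q; the wedge Ps − Pb = 15 gives 0.5 + 0.5Q − (205.25 - 0.25Q) = 15, so Q' = 293.
Then Pb = 205.25 − 0.25·293 = 132 and Ps = 0.5 + 0.5·293 = 147.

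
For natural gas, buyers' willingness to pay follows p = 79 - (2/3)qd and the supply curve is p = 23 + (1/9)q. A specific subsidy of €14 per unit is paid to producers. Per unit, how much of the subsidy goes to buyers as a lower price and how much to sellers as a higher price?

Pre-subsidy: 79 - (2/3)q = 23 + (1/9)q gives q* = 72 and p* = 31.
With the subsidy, sellers receive ps = pb + 14 for each unit, where pb is the price buyers pay.
On the curves, pb = 79 - (2/3)q and ps = 23 + (1/9)q; the wedge ps − pb = 14 gives 23 + (1/9)q − (79 - (2/3)q) = 14, so q' = 90.
Then pb = 79 − (2/3)·90 = 19 and ps = 23 + (1/9)·90 = 33.
Buyers' price falls by p* − pb = 31 − 19 = 12; sellers' price rises by ps − p* = 33 − 31 = 2.

Buyers gain €12 per unit; sellers gain €2 per unit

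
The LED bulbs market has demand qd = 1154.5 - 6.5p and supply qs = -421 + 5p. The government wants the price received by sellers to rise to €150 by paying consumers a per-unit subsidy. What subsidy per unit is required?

At a seller price of 150, quantity supplied is -421 + 5·150 = 329.
Buyers absorb 329 only when they pay pb with 1154.5 − 6.5·pb = 329, i.e. pb = 127.
s = ps − pb = 150 − 127 = 23.

Required subsidy s = €23 per unit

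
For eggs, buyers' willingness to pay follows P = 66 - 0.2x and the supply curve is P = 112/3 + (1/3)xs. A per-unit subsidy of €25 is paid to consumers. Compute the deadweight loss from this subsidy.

Pre-subsidy: 66 - 0.2x = 112/3 + (1/3)x gives x* = 53.75 and P* = 55.25.
With the rebate, buyers effectively pay Pb = Ps − 25, where Ps is the price sellers receive.
On the curves, Pb = 66 - 0.2x and Ps = 112/3 + (1/3)x; the wedge Ps − Pb = 25 gives 112/3 + (1/3)x − (66 - 0.2x) = 25, so x' = 100.625.
Then Pb = 66 − 0.2·100.625 = 45.875 and Ps = 112/3 + (1/3)·100.625 = 70.875.
The subsidy expands output by 100.625 − 53.75 = 46.875 past the efficient level; on those units the gap between marginal cost and willingness to pay runs from 0 up to 25.
DWL = ½ × 25 × 46.875 = 585.9375.

Deadweight loss = €585.9375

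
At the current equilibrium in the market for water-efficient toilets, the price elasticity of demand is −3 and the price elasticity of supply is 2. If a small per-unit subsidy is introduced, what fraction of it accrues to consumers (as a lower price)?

Consumer share = 0.4

For a small subsidy around the equilibrium, the benefit split depends on the relative slopes, which at a point are proportional to the elasticities.
Buyer share = εs/(εs + |εd|) = 2/(2 + 3) = 0.4; seller share = |εd|/(εs + |εd|) = 0.6.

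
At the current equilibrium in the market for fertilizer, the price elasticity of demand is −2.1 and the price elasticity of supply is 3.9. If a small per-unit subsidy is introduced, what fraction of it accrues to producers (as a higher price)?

For a small subsidy around the equilibrium, the benefit split depends on the relative slopes, which at a point are proportional to the elasticities.
Buyer share = εs/(εs + |εd|) = 3.9/(3.9 + 2.1) = 0.65; seller share = |εd|/(εs + |εd|) = 0.35.
So producers capture 0.35 of the subsidy.

Producer share = 0.35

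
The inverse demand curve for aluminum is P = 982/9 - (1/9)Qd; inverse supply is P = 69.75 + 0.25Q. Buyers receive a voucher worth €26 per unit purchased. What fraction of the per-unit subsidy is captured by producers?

Pre-subsidy: 982/9 - (1/9)Q = 69.75 + 0.25Q gives Q* = 109 and P* = 97.
With the rebate, buyers effectively pay Pb = Ps − 26, where Ps is the price sellers receive.
On the curves, Pb = 982/9 - (1/9)Q and Ps = 69.75 + 0.25Q; the wedge Ps − Pb = 26 gives 69.75 + 0.25Q − (982/9 - (1/9)Q) = 26, so Q' = 181.
Then Pb = 982/9 − (1/9)·181 = 89 and Ps = 69.75 + 0.25·181 = 115.
Buyers' price falls by P* − Pb = 97 − 89 = 8; sellers' price rises by Ps − P* = 115 − 97 = 18.
So producers capture 18/26 = 9/13 of each unit of subsidy.

Producer share = 9/13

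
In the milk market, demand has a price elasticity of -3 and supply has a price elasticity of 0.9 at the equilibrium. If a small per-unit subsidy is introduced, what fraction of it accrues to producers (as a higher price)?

For a small subsidy around the equilibrium, the benefit split depends on the relative slopes, which at a point are proportional to the elasticities.
Buyer share = εs/(εs + |εd|) = 0.9/(0.9 + 3) = 3/13; seller share = |εd|/(εs + |εd|) = 10/13.
So producers capture 10/13 of the subsidy.

Producer share = 10/13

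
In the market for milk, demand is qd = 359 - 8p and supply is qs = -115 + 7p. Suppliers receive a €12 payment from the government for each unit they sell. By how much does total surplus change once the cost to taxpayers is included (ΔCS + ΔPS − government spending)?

Net change in total surplus = -€268.8

Pre-subsidy: 359 - 8p = -115 + 7p gives p* = 31.6, q* = 106.2.
With the subsidy, sellers receive ps = pb + 12 for each unit, where pb is the price buyers pay.
Supply in terms of pb becomes qs = -115 + 7(pb + 12) = -31 + 7pb. Setting this equal to demand: 359 - 8pb = -31 + 7pb, so pb = 26.
Sellers receive ps = 26 + 12 = 38; q' = 359 − 8·26 = 151.
ΔCS = ½(106.2 + 151)(31.6 − 26) = 720.16; ΔPS = ½(106.2 + 151)(38 − 31.6) = 823.04.
Government spending = 12 × 151 = 1812.
Net change = 720.16 + 823.04 − 1812 = -268.8. The loss equals the DWL triangle ½·12·44.8.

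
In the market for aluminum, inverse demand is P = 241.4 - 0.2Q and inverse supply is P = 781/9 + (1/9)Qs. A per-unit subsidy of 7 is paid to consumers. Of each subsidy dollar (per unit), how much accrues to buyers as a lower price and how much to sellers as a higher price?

Pre-subsidy: 241.4 - 0.2Q = 781/9 + (1/9)Q gives Q* = 497 and P* = 142.
With the rebate, buyers effectively pay Pb = Ps − 7, where Ps is the price sellers receive.
On the curves, Pb = 241.4 - 0.2Q and Ps = 781/9 + (1/9)Q; the wedge Ps − Pb = 7 gives 781/9 + (1/9)Q − (241.4 - 0.2Q) = 7, so Q' = 519.5.
Then Pb = 241.4 − 0.2·519.5 = 137.5 and Ps = 781/9 + (1/9)·519.5 = 144.5.
Buyers' price falls by P* − Pb = 142 − 137.5 = 4.5; sellers' price rises by Ps − P* = 144.5 − 142 = 2.5.

Buyers gain 4.5 per unit; sellers gain 2.5 per unit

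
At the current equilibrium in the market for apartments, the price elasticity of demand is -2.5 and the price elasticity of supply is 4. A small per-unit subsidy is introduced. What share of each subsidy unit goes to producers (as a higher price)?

For a small subsidy around the equilibrium, the benefit split depends on the relative slopes, which at a point are proportional to the elasticities.
Buyer share = εs/(εs + |εd|) = 4/(4 + 2.5) = 8/13; seller share = |εd|/(εs + |εd|) = 5/13.
So producers capture 5/13 of the subsidy.

Producer share = 5/13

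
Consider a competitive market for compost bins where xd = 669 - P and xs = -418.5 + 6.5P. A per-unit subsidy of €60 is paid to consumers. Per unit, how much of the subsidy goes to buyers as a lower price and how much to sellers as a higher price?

Buyers gain €52 per unit; sellers gain €8 per unit

Pre-subsidy: 669 - P = -418.5 + 6.5P gives P* = 145, x* = 524.
With the rebate, buyers effectively pay Pb = Ps − 60, where Ps is the price sellers receive.
Demand in terms of Ps becomes xd = 669 − 1(Ps − 60) = 729 - Ps. Setting this equal to supply: 729 - Ps = -418.5 + 6.5Ps, so Ps = 153.
Buyers pay Pb = 153 − 60 = 93; x' = -418.5 + 6.5·153 = 576.
Buyers' price falls by P* − Pb = 145 − 93 = 52; sellers' price rises by Ps − P* = 153 − 145 = 8.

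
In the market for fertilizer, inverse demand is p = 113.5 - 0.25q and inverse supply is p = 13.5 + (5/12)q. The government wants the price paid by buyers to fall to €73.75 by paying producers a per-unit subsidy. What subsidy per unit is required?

At a buyer price of 73.75, quantity demanded is 454 − 4·73.75 = 159.
Sellers supply 159 only when they receive ps = 13.5 + (5/12)·159 = 79.75.
s = ps − pb = 79.75 − 73.75 = 6.

Required subsidy s = €6 per unit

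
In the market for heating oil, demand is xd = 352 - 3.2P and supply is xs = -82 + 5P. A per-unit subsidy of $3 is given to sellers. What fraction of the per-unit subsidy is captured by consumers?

Pre-subsidy: 352 - 3.2P = -82 + 5P gives P* = 2170/41, x* = 7488/41.
With the subsidy, sellers receive Ps = Pb + 3 for each unit, where Pb is the price buyers pay.
Supply in terms of Pb becomes xs = -82 + 5(Pb + 3) = -67 + 5Pb. Setting this equal to demand: 352 - 3.2Pb = -67 + 5Pb, so Pb = 2095/41.
Sellers receive Ps = 2095/41 + 3 = 2218/41; x' = 352 − 3.2·(2095/41) = 7728/41.
Buyers' price falls by P* − Pb = 2170/41 − 2095/41 = 75/41; sellers' price rises by Ps − P* = 2218/41 − 2170/41 = 48/41.
So consumers capture (75/41)/3 = 25/41 of each unit of subsidy.

Consumer share = 25/41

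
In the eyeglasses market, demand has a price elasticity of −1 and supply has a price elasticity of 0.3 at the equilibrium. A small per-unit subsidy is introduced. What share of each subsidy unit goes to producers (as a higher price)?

Producer share = 10/13

For a small subsidy around the equilibrium, the benefit split depends on the relative slopes, which at a point are proportional to the elasticities.
Buyer share = εs/(εs + |εd|) = 0.3/(0.3 + 1) = 3/13; seller share = |εd|/(εs + |εd|) = 10/13.
So producers capture 10/13 of the subsidy.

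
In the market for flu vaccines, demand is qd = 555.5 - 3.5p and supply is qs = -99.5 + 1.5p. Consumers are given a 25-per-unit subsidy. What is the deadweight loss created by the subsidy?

Pre-subsidy: 555.5 - 3.5p = -99.5 + 1.5p gives p* = 131, q* = 97.
With the rebate, buyers effectively pay pb = ps − 25, where ps is the price sellers receive.
Demand in terms of ps becomes qd = 555.5 − 3.5(ps − 25) = 643 - 3.5ps. Setting this equal to supply: 643 - 3.5ps = -99.5 + 1.5ps, so ps = 148.5.
Buyers pay pb = 148.5 − 25 = 123.5; q' = -99.5 + 1.5·148.5 = 123.25.
The subsidy expands output by 123.25 − 97 = 26.25 past the efficient level; on those units the gap between marginal cost and willingness to pay runs from 0 up to 25.
DWL = ½ × 25 × 26.25 = 328.125.

Deadweight loss = 328.125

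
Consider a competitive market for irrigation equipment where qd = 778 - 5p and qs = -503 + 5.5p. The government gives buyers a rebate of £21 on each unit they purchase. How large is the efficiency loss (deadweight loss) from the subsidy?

Deadweight loss = £577.5

Pre-subsidy: 778 - 5p = -503 + 5.5p gives p* = 122, q* = 168.
With the rebate, buyers effectively pay pb = ps − 21, where ps is the price sellers receive.
Demand in terms of ps becomes qd = 778 − 5(ps − 21) = 883 - 5ps. Setting this equal to supply: 883 - 5ps = -503 + 5.5ps, so ps = 132.
Buyers pay pb = 132 − 21 = 111; q' = -503 + 5.5·132 = 223.
The subsidy expands output by 223 − 168 = 55 past the efficient level; on those units the gap between marginal cost and willingness to pay runs from 0 up to 21.
DWL = ½ × 21 × 55 = 577.5.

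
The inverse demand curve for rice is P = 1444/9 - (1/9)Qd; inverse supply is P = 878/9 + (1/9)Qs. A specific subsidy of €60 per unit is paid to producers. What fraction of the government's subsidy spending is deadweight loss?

Pre-subsidy: 1444/9 - (1/9)Q = 878/9 + (1/9)Q gives Q* = 283 and P* = 129.
With the subsidy, sellers receive Ps = Pb + 60 for each unit, where Pb is the price buyers pay.
On the curves, Pb = 1444/9 - (1/9)Q and Ps = 878/9 + (1/9)Q; the wedge Ps − Pb = 60 gives 878/9 + (1/9)Q − (1444/9 - (1/9)Q) = 60, so Q' = 553.
Then Pb = 1444/9 − (1/9)·553 = 99 and Ps = 878/9 + (1/9)·553 = 159.
ΔCS = ½(283 + 553)(129 − 99) = 12540; ΔPS = ½(283 + 553)(159 − 129) = 12540.
Government spending = 60 × 553 = 33180.
DWL = ½ × 60 × (553 − 283) = 8100; fraction = 8100 / 33180 = 135/553.

DWL / government spending = 135/553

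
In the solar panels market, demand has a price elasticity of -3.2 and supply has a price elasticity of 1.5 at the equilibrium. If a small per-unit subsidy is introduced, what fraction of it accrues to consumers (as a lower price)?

Consumer share = 15/47

For a small subsidy around the equilibrium, the benefit split depends on the relative slopes, which at a point are proportional to the elasticities.
Buyer share = εs/(εs + |εd|) = 1.5/(1.5 + 3.2) = 15/47; seller share = |εd|/(εs + |εd|) = 32/47.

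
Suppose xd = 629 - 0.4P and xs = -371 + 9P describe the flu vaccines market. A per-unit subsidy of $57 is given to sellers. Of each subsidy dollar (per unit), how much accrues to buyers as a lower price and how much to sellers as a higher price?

Pre-subsidy: 629 - 0.4P = -371 + 9P gives P* = 5000/47, x* = 27563/47.
With the subsidy, sellers receive Ps = Pb + 57 for each unit, where Pb is the price buyers pay.
Supply in terms of Pb becomes xs = -371 + 9(Pb + 57) = 142 + 9Pb. Setting this equal to demand: 629 - 0.4Pb = 142 + 9Pb, so Pb = 2435/47.
Sellers receive Ps = 2435/47 + 57 = 5114/47; x' = 629 − 0.4·(2435/47) = 28589/47.
Buyers' price falls by P* − Pb = 5000/47 − 2435/47 = 2565/47; sellers' price rises by Ps − P* = 5114/47 − 5000/47 = 114/47.

Buyers gain 2565/47 per unit; sellers gain 114/47 per unit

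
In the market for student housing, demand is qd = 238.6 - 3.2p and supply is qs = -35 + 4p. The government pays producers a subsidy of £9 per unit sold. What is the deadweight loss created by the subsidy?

Pre-subsidy: 238.6 - 3.2p = -35 + 4p gives p* = 38, q* = 117.
With the subsidy, sellers receive ps = pb + 9 for each unit, where pb is the price buyers pay.
Supply in terms of pb becomes qs = -35 + 4(pb + 9) = 1 + 4pb. Setting this equal to demand: 238.6 - 3.2pb = 1 + 4pb, so pb = 33.
Sellers receive ps = 33 + 9 = 42; q' = 238.6 − 3.2·33 = 133.
The subsidy expands output by 133 − 117 = 16 past the efficient level; on those units the gap between marginal cost and willingness to pay runs from 0 up to 9.
DWL = ½ × 9 × 16 = 72.

Deadweight loss = £72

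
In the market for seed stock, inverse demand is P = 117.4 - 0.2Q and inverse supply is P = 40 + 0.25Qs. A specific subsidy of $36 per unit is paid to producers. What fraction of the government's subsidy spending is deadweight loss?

Pre-subsidy: 117.4 - 0.2Q = 40 + 0.25Q gives Q* = 172 and P* = 83.
With the subsidy, sellers receive Ps = Pb + 36 for each unit, where Pb is the price buyers pay.
On the curves, Pb = 117.4 - 0.2Q and Ps = 40 + 0.25Q; the wedge Ps − Pb = 36 gives 40 + 0.25Q − (117.4 - 0.2Q) = 36, so Q' = 252.
Then Pb = 117.4 − 0.2·252 = 67 and Ps = 40 + 0.25·252 = 103.
ΔCS = ½(172 + 252)(83 − 67) = 3392; ΔPS = ½(172 + 252)(103 − 83) = 4240.
Government spending = 36 × 252 = 9072.
DWL = ½ × 36 × (252 − 172) = 1440; fraction = 1440 / 9072 = 10/63.

DWL / government spending = 10/63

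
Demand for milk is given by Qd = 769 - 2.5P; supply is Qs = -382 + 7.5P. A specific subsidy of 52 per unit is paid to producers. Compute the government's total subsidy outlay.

Pre-subsidy: 769 - 2.5P = -382 + 7.5P gives P* = 115.1, Q* = 481.25.
With the subsidy, sellers receive Ps = Pb + 52 for each unit, where Pb is the price buyers pay.
Supply in terms of Pb becomes Qs = -382 + 7.5(Pb + 52) = 8 + 7.5Pb. Setting this equal to demand: 769 - 2.5Pb = 8 + 7.5Pb, so Pb = 76.1.
Sellers receive Ps = 76.1 + 52 = 128.1; Q' = 769 − 2.5·76.1 = 578.75.
Government outlay = subsidy × quantity = 52 × 578.75 = 30095.

Government cost = 30095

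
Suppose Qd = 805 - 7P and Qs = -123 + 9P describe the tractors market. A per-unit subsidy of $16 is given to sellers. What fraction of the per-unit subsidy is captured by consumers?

Consumer share = 0.5625

Pre-subsidy: 805 - 7P = -123 + 9P gives P* = 58, Q* = 399.
With the subsidy, sellers receive Ps = Pb + 16 for each unit, where Pb is the price buyers pay.
Supply in terms of Pb becomes Qs = -123 + 9(Pb + 16) = 21 + 9Pb. Setting this equal to demand: 805 - 7Pb = 21 + 9Pb, so Pb = 49.
Sellers receive Ps = 49 + 16 = 65; Q' = 805 − 7·49 = 462.
Buyers' price falls by P* − Pb = 58 − 49 = 9; sellers' price rises by Ps − P* = 65 − 58 = 7.
So consumers capture 9/16 = 0.5625 of each unit of subsidy.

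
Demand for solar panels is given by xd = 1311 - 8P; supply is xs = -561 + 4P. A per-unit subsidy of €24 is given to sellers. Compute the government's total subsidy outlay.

Pre-subsidy: 1311 - 8P = -561 + 4P gives P* = 156, x* = 63.
With the subsidy, sellers receive Ps = Pb + 24 for each unit, where Pb is the price buyers pay.
Supply in terms of Pb becomes xs = -561 + 4(Pb + 24) = -465 + 4Pb. Setting this equal to demand: 1311 - 8Pb = -465 + 4Pb, so Pb = 148.
Sellers receive Ps = 148 + 24 = 172; x' = 1311 − 8·148 = 127.
Government outlay = subsidy × quantity = 24 × 127 = 3048.

Government cost = €3048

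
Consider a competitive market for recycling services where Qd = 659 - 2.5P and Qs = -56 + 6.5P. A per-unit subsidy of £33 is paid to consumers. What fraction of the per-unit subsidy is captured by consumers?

Pre-subsidy: 659 - 2.5P = -56 + 6.5P gives P* = 715/9, Q* = 8287/18.
With the rebate, buyers effectively pay Pb = Ps − 33, where Ps is the price sellers receive.
Demand in terms of Ps becomes Qd = 659 − 2.5(Ps − 33) = 741.5 - 2.5Ps. Setting this equal to supply: 741.5 - 2.5Ps = -56 + 6.5Ps, so Ps = 1595/18.
Buyers pay Pb = 1595/18 − 33 = 1001/18; Q' = -56 + 6.5·(1595/18) = 18719/36.
Buyers' price falls by P* − Pb = 715/9 − 1001/18 = 143/6; sellers' price rises by Ps − P* = 1595/18 − 715/9 = 55/6.
So consumers capture (143/6)/33 = 13/18 of each unit of subsidy.

Consumer share = 13/18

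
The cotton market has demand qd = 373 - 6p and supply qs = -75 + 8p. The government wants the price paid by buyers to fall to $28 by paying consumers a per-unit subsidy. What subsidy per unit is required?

At a buyer price of 28, quantity demanded is 373 − 6·28 = 205.
Sellers supply 205 only when they receive ps with -75 + 8·ps = 205, i.e. ps = 35.
s = ps − pb = 35 − 28 = 7.

Required subsidy s = $7 per unit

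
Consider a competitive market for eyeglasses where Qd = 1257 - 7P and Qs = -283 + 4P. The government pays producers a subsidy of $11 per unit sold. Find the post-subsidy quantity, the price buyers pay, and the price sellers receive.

Q' = 305; buyers pay $136; sellers receive $147

Pre-subsidy: 1257 - 7P = -283 + 4P gives P* = 140, Q* = 277.
With the subsidy, sellers receive Ps = Pb + 11 for each unit, where Pb is the price buyers pay.
Supply in terms of Pb becomes Qs = -283 + 4(Pb + 11) = -239 + 4Pb. Setting this equal to demand: 1257 - 7Pb = -239 + 4Pb, so Pb = 136.
Sellers receive Ps = 136 + 11 = 147; Q' = 1257 − 7·136 = 305.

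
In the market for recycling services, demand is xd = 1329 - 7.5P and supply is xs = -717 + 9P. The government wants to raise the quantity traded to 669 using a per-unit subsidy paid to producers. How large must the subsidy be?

Required subsidy s = 66 per unit

At x = 669, invert demand for the buyer price: Pb = (1329 − 669)/7.5 = 88; invert supply for the seller price: Ps = (669 − (-717))/9 = 154.
The subsidy must fill the gap: s = Ps − Pb = 154 − 88 = 66.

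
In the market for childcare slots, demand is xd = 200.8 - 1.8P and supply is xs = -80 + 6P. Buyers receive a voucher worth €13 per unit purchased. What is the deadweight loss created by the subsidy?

Deadweight loss = €117

Pre-subsidy: 200.8 - 1.8P = -80 + 6P gives P* = 36, x* = 136.
With the rebate, buyers effectively pay Pb = Ps − 13, where Ps is the price sellers receive.
Demand in terms of Ps becomes xd = 200.8 − 1.8(Ps − 13) = 224.2 - 1.8Ps. Setting this equal to supply: 224.2 - 1.8Ps = -80 + 6Ps, so Ps = 39.
Buyers pay Pb = 39 − 13 = 26; x' = -80 + 6·39 = 154.
The subsidy expands output by 154 − 136 = 18 past the efficient level; on those units the gap between marginal cost and willingness to pay runs from 0 up to 13.
DWL = ½ × 13 × 18 = 117.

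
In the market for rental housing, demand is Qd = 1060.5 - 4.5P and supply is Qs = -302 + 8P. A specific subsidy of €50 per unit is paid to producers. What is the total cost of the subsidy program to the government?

Pre-subsidy: 1060.5 - 4.5P = -302 + 8P gives P* = 109, Q* = 570.
With the subsidy, sellers receive Ps = Pb + 50 for each unit, where Pb is the price buyers pay.
Supply in terms of Pb becomes Qs = -302 + 8(Pb + 50) = 98 + 8Pb. Setting this equal to demand: 1060.5 - 4.5Pb = 98 + 8Pb, so Pb = 77.
Sellers receive Ps = 77 + 50 = 127; Q' = 1060.5 − 4.5·77 = 714.
Government outlay = subsidy × quantity = 50 × 714 = 35700.

Government cost = €35700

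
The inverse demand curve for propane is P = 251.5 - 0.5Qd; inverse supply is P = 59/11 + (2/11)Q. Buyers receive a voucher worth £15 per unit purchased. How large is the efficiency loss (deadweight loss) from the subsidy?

Deadweight loss = £165

Pre-subsidy: 251.5 - 0.5Q = 59/11 + (2/11)Q gives Q* = 361 and P* = 71.
With the rebate, buyers effectively pay Pb = Ps − 15, where Ps is the price sellers receive.
On the curves, Pb = 251.5 - 0.5Q and Ps = 59/11 + (2/11)Q; the wedge Ps − Pb = 15 gives 59/11 + (2/11)Q − (251.5 - 0.5Q) = 15, so Q' = 383.
Then Pb = 251.5 − 0.5·383 = 60 and Ps = 59/11 + (2/11)·383 = 75.
The subsidy expands output by 383 − 361 = 22 past the efficient level; on those units the gap between marginal cost and willingness to pay runs from 0 up to 15.
DWL = ½ × 15 × 22 = 165.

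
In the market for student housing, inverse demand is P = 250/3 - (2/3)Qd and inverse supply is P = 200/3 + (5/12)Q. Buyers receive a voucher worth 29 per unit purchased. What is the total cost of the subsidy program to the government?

Government cost = 15892/13

Pre-subsidy: 250/3 - (2/3)Q = 200/3 + (5/12)Q gives Q* = 200/13 and P* = 950/13.
With the rebate, buyers effectively pay Pb = Ps − 29, where Ps is the price sellers receive.
On the curves, Pb = 250/3 - (2/3)Q and Ps = 200/3 + (5/12)Q; the wedge Ps − Pb = 29 gives 200/3 + (5/12)Q − (250/3 - (2/3)Q) = 29, so Q' = 548/13.
Then Pb = 250/3 − (2/3)·(548/13) = 718/13 and Ps = 200/3 + (5/12)·(548/13) = 1095/13.
Government outlay = subsidy × quantity = 29 × 548/13 = 15892/13.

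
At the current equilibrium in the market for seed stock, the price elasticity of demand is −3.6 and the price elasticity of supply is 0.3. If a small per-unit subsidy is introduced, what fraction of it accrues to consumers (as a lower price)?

Consumer share = 1/13

For a small subsidy around the equilibrium, the benefit split depends on the relative slopes, which at a point are proportional to the elasticities.
Buyer share = εs/(εs + |εd|) = 0.3/(0.3 + 3.6) = 1/13; seller share = |εd|/(εs + |εd|) = 12/13.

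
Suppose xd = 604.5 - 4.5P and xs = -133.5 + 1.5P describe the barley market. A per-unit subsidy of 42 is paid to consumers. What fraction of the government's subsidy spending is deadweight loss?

DWL / government spending = 63/262

Pre-subsidy: 604.5 - 4.5P = -133.5 + 1.5P gives P* = 123, x* = 51.
With the rebate, buyers effectively pay Pb = Ps − 42, where Ps is the price sellers receive.
Demand in terms of Ps becomes xd = 604.5 − 4.5(Ps − 42) = 793.5 - 4.5Ps. Setting this equal to supply: 793.5 - 4.5Ps = -133.5 + 1.5Ps, so Ps = 154.5.
Buyers pay Pb = 154.5 − 42 = 112.5; x' = -133.5 + 1.5·154.5 = 98.25.
ΔCS = ½(51 + 98.25)(123 − 112.5) = 783.5625; ΔPS = ½(51 + 98.25)(154.5 − 123) = 2350.6875.
Government spending = 42 × 98.25 = 4126.5.
DWL = ½ × 42 × (98.25 − 51) = 992.25; fraction = 992.25 / 4126.5 = 63/262.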